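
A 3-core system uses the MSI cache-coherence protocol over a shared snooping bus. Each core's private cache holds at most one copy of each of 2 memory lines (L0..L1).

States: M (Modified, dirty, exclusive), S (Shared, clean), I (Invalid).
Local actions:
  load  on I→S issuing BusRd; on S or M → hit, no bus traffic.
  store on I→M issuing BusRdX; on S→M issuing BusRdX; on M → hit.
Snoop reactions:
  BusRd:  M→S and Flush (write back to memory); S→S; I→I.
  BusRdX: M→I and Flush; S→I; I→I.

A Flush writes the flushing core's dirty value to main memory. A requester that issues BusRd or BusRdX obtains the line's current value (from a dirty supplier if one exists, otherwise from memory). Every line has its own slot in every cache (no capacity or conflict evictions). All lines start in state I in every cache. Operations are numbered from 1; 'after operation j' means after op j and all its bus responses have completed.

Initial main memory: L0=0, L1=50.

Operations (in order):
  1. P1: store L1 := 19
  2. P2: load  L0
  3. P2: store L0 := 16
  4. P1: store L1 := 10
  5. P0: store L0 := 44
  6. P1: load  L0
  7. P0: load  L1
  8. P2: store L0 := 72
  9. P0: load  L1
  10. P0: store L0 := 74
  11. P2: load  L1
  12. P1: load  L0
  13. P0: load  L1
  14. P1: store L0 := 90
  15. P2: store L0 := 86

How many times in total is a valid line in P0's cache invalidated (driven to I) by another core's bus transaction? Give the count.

  op1 P1: store L1 := 19 → I/M/I on L1; bus BusRdX; mem=50
  op2 P2: load  L0 → I/I/S on L0; bus BusRd; mem=0
  op3 P2: store L0 := 16 → I/I/M on L0; bus BusRdX; mem=0
  op4 P1: store L1 := 10 → I/M/I on L1; bus (none); mem=50
  op5 P0: store L0 := 44 → M/I/I on L0; bus BusRdX Flush; mem=16
  op6 P1: load  L0 → S/S/I on L0; bus BusRd Flush; mem=44
  op7 P0: load  L1 → S/S/I on L1; bus BusRd Flush; mem=10
  op8 P2: store L0 := 72 → I/I/M on L0; bus BusRdX; mem=44
  op9 P0: load  L1 → S/S/I on L1; bus (none); mem=10
  op10 P0: store L0 := 74 → M/I/I on L0; bus BusRdX Flush; mem=72
  op11 P2: load  L1 → S/S/S on L1; bus BusRd; mem=10
  op12 P1: load  L0 → S/S/I on L0; bus BusRd Flush; mem=74
  op13 P0: load  L1 → S/S/S on L1; bus (none); mem=10
  op14 P1: store L0 := 90 → I/M/I on L0; bus BusRdX; mem=74
  op15 P2: store L0 := 86 → I/I/M on L0; bus BusRdX Flush; mem=90

invalidations = 2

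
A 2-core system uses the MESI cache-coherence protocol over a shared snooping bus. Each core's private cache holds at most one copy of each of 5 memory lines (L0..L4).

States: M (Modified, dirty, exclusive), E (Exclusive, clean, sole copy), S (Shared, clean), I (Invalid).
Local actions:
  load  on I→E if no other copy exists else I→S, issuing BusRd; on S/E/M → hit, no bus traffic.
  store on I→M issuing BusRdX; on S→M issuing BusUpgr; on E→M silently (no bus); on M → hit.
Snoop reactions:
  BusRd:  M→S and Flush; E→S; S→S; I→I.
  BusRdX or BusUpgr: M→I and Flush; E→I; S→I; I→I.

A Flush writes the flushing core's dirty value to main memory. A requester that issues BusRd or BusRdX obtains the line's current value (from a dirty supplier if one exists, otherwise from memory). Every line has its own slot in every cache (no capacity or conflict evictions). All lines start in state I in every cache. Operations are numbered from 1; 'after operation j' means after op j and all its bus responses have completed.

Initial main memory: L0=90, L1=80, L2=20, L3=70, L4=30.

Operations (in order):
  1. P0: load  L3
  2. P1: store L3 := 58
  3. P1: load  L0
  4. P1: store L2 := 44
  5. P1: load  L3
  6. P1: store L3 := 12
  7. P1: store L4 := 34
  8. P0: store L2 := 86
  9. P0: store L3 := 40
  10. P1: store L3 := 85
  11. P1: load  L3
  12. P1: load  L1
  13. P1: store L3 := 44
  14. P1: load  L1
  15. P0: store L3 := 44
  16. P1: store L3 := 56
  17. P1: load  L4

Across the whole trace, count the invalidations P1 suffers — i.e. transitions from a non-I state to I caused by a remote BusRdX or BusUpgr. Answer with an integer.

1. P0: load  L3  bus=[BusRd]  L3: P0=E P1=I  mem[L3]=70
2. P1: store L3 := 58  bus=[BusRdX]  L3: P0=I P1=M  mem[L3]=70
3. P1: load  L0  bus=[BusRd]  L0: P0=I P1=E  mem[L0]=90
4. P1: store L2 := 44  bus=[BusRdX]  L2: P0=I P1=M  mem[L2]=20
5. P1: load  L3  bus=[-]  L3: P0=I P1=M  mem[L3]=70
6. P1: store L3 := 12  bus=[-]  L3: P0=I P1=M  mem[L3]=70
7. P1: store L4 := 34  bus=[BusRdX]  L4: P0=I P1=M  mem[L4]=30
8. P0: store L2 := 86  bus=[BusRdX,Flush]  L2: P0=M P1=I  mem[L2]=44
9. P0: store L3 := 40  bus=[BusRdX,Flush]  L3: P0=M P1=I  mem[L3]=12
10. P1: store L3 := 85  bus=[BusRdX,Flush]  L3: P0=I P1=M  mem[L3]=40
11. P1: load  L3  bus=[-]  L3: P0=I P1=M  mem[L3]=40
12. P1: load  L1  bus=[BusRd]  L1: P0=I P1=E  mem[L1]=80
13. P1: store L3 := 44  bus=[-]  L3: P0=I P1=M  mem[L3]=40
14. P1: load  L1  bus=[-]  L1: P0=I P1=E  mem[L1]=80
15. P0: store L3 := 44  bus=[BusRdX,Flush]  L3: P0=M P1=I  mem[L3]=44
16. P1: store L3 := 56  bus=[BusRdX,Flush]  L3: P0=I P1=M  mem[L3]=44
17. P1: load  L4  bus=[-]  L4: P0=I P1=M  mem[L4]=30

invalidations = 3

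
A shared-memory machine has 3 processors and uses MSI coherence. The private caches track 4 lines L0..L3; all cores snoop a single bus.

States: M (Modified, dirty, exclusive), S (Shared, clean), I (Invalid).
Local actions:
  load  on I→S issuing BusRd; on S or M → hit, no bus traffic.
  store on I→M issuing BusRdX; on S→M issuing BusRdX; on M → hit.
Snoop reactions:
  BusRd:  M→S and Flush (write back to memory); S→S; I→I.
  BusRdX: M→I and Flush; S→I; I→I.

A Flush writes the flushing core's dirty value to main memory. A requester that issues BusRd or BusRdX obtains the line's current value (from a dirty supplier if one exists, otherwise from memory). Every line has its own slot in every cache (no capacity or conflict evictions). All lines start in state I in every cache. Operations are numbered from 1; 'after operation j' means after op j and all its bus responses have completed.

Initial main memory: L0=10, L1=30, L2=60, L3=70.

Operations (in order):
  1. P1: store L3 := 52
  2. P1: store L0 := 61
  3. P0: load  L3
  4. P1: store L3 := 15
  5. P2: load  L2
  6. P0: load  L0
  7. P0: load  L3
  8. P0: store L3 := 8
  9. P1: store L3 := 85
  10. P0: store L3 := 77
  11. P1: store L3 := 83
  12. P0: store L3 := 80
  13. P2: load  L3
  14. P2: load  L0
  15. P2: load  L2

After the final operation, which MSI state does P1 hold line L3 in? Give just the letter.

state = I

  op1 P1: store L3 := 52 → I/M/I on L3; bus BusRdX; mem=70
  op2 P1: store L0 := 61 → I/M/I on L0; bus BusRdX; mem=10
  op3 P0: load  L3 → S/S/I on L3; bus BusRd Flush; mem=52
  op4 P1: store L3 := 15 → I/M/I on L3; bus BusRdX; mem=52
  op5 P2: load  L2 → I/I/S on L2; bus BusRd; mem=60
  op6 P0: load  L0 → S/S/I on L0; bus BusRd Flush; mem=61
  op7 P0: load  L3 → S/S/I on L3; bus BusRd Flush; mem=15
  op8 P0: store L3 := 8 → M/I/I on L3; bus BusRdX; mem=15
  op9 P1: store L3 := 85 → I/M/I on L3; bus BusRdX Flush; mem=8
  op10 P0: store L3 := 77 → M/I/I on L3; bus BusRdX Flush; mem=85
  op11 P1: store L3 := 83 → I/M/I on L3; bus BusRdX Flush; mem=77
  op12 P0: store L3 := 80 → M/I/I on L3; bus BusRdX Flush; mem=83
  op13 P2: load  L3 → S/I/S on L3; bus BusRd Flush; mem=80
  op14 P2: load  L0 → S/S/S on L0; bus BusRd; mem=61
  op15 P2: load  L2 → I/I/S on L2; bus (none); mem=60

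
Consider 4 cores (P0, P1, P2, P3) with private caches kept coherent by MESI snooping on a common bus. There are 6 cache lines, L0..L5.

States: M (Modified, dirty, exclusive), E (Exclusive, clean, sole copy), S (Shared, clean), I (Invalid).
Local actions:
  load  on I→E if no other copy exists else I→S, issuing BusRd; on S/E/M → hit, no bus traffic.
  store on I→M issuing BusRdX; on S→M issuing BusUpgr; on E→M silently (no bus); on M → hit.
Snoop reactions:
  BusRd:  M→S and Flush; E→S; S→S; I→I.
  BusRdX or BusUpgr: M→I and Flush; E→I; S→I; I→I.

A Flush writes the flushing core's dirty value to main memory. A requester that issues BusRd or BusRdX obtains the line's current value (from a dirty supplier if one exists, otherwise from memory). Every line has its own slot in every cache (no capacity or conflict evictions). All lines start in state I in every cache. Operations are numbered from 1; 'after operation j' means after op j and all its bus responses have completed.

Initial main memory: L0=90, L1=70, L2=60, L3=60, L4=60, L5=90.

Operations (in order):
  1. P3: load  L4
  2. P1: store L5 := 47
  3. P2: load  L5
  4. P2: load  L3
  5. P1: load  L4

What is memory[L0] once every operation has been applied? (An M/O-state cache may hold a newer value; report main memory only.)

memory[L0] = 90

step 1: P3: load  L4  ⟶  IIIE  (L4)  txn=BusRd  M[L4]=60
step 2: P1: store L5 := 47  ⟶  IMII  (L5)  txn=BusRdX  M[L5]=90
step 3: P2: load  L5  ⟶  ISSI  (L5)  txn=BusRd+Flush  M[L5]=47
step 4: P2: load  L3  ⟶  IIEI  (L3)  txn=BusRd  M[L3]=60
step 5: P1: load  L4  ⟶  ISIS  (L4)  txn=BusRd  M[L4]=60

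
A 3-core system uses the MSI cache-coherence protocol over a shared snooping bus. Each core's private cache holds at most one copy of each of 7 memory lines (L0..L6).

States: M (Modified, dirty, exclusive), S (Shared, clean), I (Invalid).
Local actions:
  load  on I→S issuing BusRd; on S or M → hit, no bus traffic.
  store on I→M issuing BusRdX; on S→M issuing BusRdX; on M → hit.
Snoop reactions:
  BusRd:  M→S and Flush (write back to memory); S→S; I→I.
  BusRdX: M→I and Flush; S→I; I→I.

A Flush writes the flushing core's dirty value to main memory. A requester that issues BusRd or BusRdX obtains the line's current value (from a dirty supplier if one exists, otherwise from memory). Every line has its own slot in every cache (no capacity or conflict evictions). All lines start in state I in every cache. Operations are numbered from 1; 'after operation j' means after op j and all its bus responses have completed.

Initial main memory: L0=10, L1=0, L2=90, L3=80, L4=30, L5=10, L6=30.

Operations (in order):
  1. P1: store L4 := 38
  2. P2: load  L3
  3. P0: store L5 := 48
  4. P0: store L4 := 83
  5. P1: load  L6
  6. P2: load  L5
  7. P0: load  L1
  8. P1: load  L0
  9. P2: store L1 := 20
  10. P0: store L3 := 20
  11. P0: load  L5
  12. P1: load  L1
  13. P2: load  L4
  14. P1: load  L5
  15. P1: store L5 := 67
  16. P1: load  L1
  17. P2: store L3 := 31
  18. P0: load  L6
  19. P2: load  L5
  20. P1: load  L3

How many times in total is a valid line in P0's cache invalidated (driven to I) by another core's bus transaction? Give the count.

invalidations = 3

[1] P1: store L4 := 38 | P0:I, P1:M(38), P2:I | bus: BusRdX
[2] P2: load  L3 | P0:I, P1:I, P2:S(80) | bus: BusRd
[3] P0: store L5 := 48 | P0:M(48), P1:I, P2:I | bus: BusRdX
[4] P0: store L4 := 83 | P0:M(83), P1:I, P2:I | bus: BusRdX,Flush
[5] P1: load  L6 | P0:I, P1:S(30), P2:I | bus: BusRd
[6] P2: load  L5 | P0:S(48), P1:I, P2:S(48) | bus: BusRd,Flush
[7] P0: load  L1 | P0:S(0), P1:I, P2:I | bus: BusRd
[8] P1: load  L0 | P0:I, P1:S(10), P2:I | bus: BusRd
[9] P2: store L1 := 20 | P0:I, P1:I, P2:M(20) | bus: BusRdX
[10] P0: store L3 := 20 | P0:M(20), P1:I, P2:I | bus: BusRdX
[11] P0: load  L5 | P0:S(48), P1:I, P2:S(48) | bus: none
[12] P1: load  L1 | P0:I, P1:S(20), P2:S(20) | bus: BusRd,Flush
[13] P2: load  L4 | P0:S(83), P1:I, P2:S(83) | bus: BusRd,Flush
[14] P1: load  L5 | P0:S(48), P1:S(48), P2:S(48) | bus: BusRd
[15] P1: store L5 := 67 | P0:I, P1:M(67), P2:I | bus: BusRdX
[16] P1: load  L1 | P0:I, P1:S(20), P2:S(20) | bus: none
[17] P2: store L3 := 31 | P0:I, P1:I, P2:M(31) | bus: BusRdX,Flush
[18] P0: load  L6 | P0:S(30), P1:S(30), P2:I | bus: BusRd
[19] P2: load  L5 | P0:I, P1:S(67), P2:S(67) | bus: BusRd,Flush
[20] P1: load  L3 | P0:I, P1:S(31), P2:S(31) | bus: BusRd,Flush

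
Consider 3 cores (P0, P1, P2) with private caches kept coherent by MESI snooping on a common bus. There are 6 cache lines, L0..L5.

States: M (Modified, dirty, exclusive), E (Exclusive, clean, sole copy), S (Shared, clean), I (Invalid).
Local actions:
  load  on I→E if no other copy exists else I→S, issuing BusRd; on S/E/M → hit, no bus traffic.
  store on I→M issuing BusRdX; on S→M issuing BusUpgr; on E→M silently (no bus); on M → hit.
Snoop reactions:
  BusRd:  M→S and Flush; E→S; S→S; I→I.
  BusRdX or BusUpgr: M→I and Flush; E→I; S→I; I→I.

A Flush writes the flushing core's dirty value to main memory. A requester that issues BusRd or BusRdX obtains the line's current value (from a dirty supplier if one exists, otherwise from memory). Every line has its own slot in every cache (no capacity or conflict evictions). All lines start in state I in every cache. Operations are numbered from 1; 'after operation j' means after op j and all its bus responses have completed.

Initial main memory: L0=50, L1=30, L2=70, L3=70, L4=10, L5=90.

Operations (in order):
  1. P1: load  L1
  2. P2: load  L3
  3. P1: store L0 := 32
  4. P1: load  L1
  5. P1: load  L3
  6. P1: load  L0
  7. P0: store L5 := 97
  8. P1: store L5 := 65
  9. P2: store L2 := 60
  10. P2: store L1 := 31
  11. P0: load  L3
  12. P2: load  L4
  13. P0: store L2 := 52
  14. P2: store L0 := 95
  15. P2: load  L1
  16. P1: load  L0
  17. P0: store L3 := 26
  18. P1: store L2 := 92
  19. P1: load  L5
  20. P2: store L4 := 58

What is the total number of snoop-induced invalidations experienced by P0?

step 1: P1: load  L1  ⟶  IEI  (L1)  txn=BusRd  M[L1]=30
step 2: P2: load  L3  ⟶  IIE  (L3)  txn=BusRd  M[L3]=70
step 3: P1: store L0 := 32  ⟶  IMI  (L0)  txn=BusRdX  M[L0]=50
step 4: P1: load  L1  ⟶  IEI  (L1)  txn=∅  M[L1]=30
step 5: P1: load  L3  ⟶  ISS  (L3)  txn=BusRd  M[L3]=70
step 6: P1: load  L0  ⟶  IMI  (L0)  txn=∅  M[L0]=50
step 7: P0: store L5 := 97  ⟶  MII  (L5)  txn=BusRdX  M[L5]=90
step 8: P1: store L5 := 65  ⟶  IMI  (L5)  txn=BusRdX+Flush  M[L5]=97
step 9: P2: store L2 := 60  ⟶  IIM  (L2)  txn=BusRdX  M[L2]=70
step 10: P2: store L1 := 31  ⟶  IIM  (L1)  txn=BusRdX  M[L1]=30
step 11: P0: load  L3  ⟶  SSS  (L3)  txn=BusRd  M[L3]=70
step 12: P2: load  L4  ⟶  IIE  (L4)  txn=BusRd  M[L4]=10
step 13: P0: store L2 := 52  ⟶  MII  (L2)  txn=BusRdX+Flush  M[L2]=60
step 14: P2: store L0 := 95  ⟶  IIM  (L0)  txn=BusRdX+Flush  M[L0]=32
step 15: P2: load  L1  ⟶  IIM  (L1)  txn=∅  M[L1]=30
step 16: P1: load  L0  ⟶  ISS  (L0)  txn=BusRd+Flush  M[L0]=95
step 17: P0: store L3 := 26  ⟶  MII  (L3)  txn=BusUpgr  M[L3]=70
step 18: P1: store L2 := 92  ⟶  IMI  (L2)  txn=BusRdX+Flush  M[L2]=52
step 19: P1: load  L5  ⟶  IMI  (L5)  txn=∅  M[L5]=97
step 20: P2: store L4 := 58  ⟶  IIM  (L4)  txn=∅  M[L4]=10

invalidations = 2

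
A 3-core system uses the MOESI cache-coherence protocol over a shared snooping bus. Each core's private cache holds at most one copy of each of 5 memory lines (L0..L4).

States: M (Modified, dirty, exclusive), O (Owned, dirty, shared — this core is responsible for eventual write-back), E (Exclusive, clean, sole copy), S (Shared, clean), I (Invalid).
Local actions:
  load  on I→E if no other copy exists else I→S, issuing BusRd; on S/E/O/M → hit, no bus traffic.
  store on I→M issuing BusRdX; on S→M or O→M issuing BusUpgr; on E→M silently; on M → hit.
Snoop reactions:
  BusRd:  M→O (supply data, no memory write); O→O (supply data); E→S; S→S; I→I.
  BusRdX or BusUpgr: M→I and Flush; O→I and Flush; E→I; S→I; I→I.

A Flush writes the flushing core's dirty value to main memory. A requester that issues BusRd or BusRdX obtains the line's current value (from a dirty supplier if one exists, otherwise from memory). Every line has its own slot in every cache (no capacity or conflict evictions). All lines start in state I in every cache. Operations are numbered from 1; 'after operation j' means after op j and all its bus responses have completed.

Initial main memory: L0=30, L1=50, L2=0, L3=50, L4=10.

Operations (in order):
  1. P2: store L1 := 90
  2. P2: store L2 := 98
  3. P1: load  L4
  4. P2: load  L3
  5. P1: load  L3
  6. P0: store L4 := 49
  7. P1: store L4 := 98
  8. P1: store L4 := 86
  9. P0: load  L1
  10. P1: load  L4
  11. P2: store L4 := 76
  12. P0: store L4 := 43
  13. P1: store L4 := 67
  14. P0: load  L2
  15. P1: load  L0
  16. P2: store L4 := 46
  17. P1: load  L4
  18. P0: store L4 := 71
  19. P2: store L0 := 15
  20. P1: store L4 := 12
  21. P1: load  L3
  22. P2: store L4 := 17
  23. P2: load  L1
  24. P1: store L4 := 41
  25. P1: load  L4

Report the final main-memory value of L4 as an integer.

memory[L4] = 17

step 1: P2: store L1 := 90  ⟶  IIM  (L1)  txn=BusRdX  M[L1]=50
step 2: P2: store L2 := 98  ⟶  IIM  (L2)  txn=BusRdX  M[L2]=0
step 3: P1: load  L4  ⟶  IEI  (L4)  txn=BusRd  M[L4]=10
step 4: P2: load  L3  ⟶  IIE  (L3)  txn=BusRd  M[L3]=50
step 5: P1: load  L3  ⟶  ISS  (L3)  txn=BusRd  M[L3]=50
step 6: P0: store L4 := 49  ⟶  MII  (L4)  txn=BusRdX  M[L4]=10
step 7: P1: store L4 := 98  ⟶  IMI  (L4)  txn=BusRdX+Flush  M[L4]=49
step 8: P1: store L4 := 86  ⟶  IMI  (L4)  txn=∅  M[L4]=49
step 9: P0: load  L1  ⟶  SIO  (L1)  txn=BusRd  M[L1]=50
step 10: P1: load  L4  ⟶  IMI  (L4)  txn=∅  M[L4]=49
step 11: P2: store L4 := 76  ⟶  IIM  (L4)  txn=BusRdX+Flush  M[L4]=86
step 12: P0: store L4 := 43  ⟶  MII  (L4)  txn=BusRdX+Flush  M[L4]=76
step 13: P1: store L4 := 67  ⟶  IMI  (L4)  txn=BusRdX+Flush  M[L4]=43
step 14: P0: load  L2  ⟶  SIO  (L2)  txn=BusRd  M[L2]=0
step 15: P1: load  L0  ⟶  IEI  (L0)  txn=BusRd  M[L0]=30
step 16: P2: store L4 := 46  ⟶  IIM  (L4)  txn=BusRdX+Flush  M[L4]=67
step 17: P1: load  L4  ⟶  ISO  (L4)  txn=BusRd  M[L4]=67
step 18: P0: store L4 := 71  ⟶  MII  (L4)  txn=BusRdX+Flush  M[L4]=46
step 19: P2: store L0 := 15  ⟶  IIM  (L0)  txn=BusRdX  M[L0]=30
step 20: P1: store L4 := 12  ⟶  IMI  (L4)  txn=BusRdX+Flush  M[L4]=71
step 21: P1: load  L3  ⟶  ISS  (L3)  txn=∅  M[L3]=50
step 22: P2: store L4 := 17  ⟶  IIM  (L4)  txn=BusRdX+Flush  M[L4]=12
step 23: P2: load  L1  ⟶  SIO  (L1)  txn=∅  M[L1]=50
step 24: P1: store L4 := 41  ⟶  IMI  (L4)  txn=BusRdX+Flush  M[L4]=17
step 25: P1: load  L4  ⟶  IMI  (L4)  txn=∅  M[L4]=17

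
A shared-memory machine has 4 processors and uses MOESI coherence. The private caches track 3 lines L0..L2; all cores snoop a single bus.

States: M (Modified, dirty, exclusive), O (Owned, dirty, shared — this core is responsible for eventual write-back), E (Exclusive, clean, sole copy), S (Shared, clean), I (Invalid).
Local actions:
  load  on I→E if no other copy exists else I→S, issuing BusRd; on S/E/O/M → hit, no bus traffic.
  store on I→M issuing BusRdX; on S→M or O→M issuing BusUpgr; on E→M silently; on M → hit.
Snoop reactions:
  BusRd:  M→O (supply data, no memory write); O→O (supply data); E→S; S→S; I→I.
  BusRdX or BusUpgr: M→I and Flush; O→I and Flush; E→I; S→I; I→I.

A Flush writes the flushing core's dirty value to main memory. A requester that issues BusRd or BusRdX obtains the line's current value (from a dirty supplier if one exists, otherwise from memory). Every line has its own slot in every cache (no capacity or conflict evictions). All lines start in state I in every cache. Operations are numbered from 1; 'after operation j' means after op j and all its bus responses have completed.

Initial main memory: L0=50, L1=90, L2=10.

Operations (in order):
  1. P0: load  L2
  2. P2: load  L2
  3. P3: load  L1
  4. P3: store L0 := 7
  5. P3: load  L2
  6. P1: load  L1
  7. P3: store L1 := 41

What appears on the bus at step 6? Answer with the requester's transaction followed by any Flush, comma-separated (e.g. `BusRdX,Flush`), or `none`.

step 1: P0: load  L2  ⟶  EIII  (L2)  txn=BusRd  M[L2]=10
step 2: P2: load  L2  ⟶  SISI  (L2)  txn=BusRd  M[L2]=10
step 3: P3: load  L1  ⟶  IIIE  (L1)  txn=BusRd  M[L1]=90
step 4: P3: store L0 := 7  ⟶  IIIM  (L0)  txn=BusRdX  M[L0]=50
step 5: P3: load  L2  ⟶  SISS  (L2)  txn=BusRd  M[L2]=10
step 6: P1: load  L1  ⟶  ISIS  (L1)  txn=BusRd  M[L1]=90
step 7: P3: store L1 := 41  ⟶  IIIM  (L1)  txn=BusUpgr  M[L1]=90

bus = BusRd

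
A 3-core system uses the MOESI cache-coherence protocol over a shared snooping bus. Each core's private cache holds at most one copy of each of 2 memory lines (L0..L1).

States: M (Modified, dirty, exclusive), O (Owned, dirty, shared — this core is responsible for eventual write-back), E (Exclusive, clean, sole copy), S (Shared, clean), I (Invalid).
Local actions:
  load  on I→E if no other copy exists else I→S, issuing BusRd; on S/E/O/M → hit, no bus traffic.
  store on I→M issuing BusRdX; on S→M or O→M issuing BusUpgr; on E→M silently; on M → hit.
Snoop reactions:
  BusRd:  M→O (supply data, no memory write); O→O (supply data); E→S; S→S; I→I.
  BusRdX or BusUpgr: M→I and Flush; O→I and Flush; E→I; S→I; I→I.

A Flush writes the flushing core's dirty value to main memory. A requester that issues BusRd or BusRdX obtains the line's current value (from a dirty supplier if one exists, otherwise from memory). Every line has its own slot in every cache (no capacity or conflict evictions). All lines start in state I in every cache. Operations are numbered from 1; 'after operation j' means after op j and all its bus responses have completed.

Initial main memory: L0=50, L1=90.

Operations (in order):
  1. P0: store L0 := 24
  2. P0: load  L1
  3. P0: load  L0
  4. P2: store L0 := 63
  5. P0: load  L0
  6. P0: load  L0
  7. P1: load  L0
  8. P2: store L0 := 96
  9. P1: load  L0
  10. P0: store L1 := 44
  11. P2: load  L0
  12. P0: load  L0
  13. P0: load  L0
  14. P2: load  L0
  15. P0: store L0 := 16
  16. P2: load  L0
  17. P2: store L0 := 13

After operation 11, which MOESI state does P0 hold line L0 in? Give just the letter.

  op1 P0: store L0 := 24 → M/I/I on L0; bus BusRdX; mem=50
  op2 P0: load  L1 → E/I/I on L1; bus BusRd; mem=90
  op3 P0: load  L0 → M/I/I on L0; bus (none); mem=50
  op4 P2: store L0 := 63 → I/I/M on L0; bus BusRdX Flush; mem=24
  op5 P0: load  L0 → S/I/O on L0; bus BusRd; mem=24
  op6 P0: load  L0 → S/I/O on L0; bus (none); mem=24
  op7 P1: load  L0 → S/S/O on L0; bus BusRd; mem=24
  op8 P2: store L0 := 96 → I/I/M on L0; bus BusUpgr; mem=24
  op9 P1: load  L0 → I/S/O on L0; bus BusRd; mem=24
  op10 P0: store L1 := 44 → M/I/I on L1; bus (none); mem=90
  op11 P2: load  L0 → I/S/O on L0; bus (none); mem=24
  op12 P0: load  L0 → S/S/O on L0; bus BusRd; mem=24
  op13 P0: load  L0 → S/S/O on L0; bus (none); mem=24
  op14 P2: load  L0 → S/S/O on L0; bus (none); mem=24
  op15 P0: store L0 := 16 → M/I/I on L0; bus BusUpgr Flush; mem=96
  op16 P2: load  L0 → O/I/S on L0; bus BusRd; mem=96
  op17 P2: store L0 := 13 → I/I/M on L0; bus BusUpgr Flush; mem=16

state = I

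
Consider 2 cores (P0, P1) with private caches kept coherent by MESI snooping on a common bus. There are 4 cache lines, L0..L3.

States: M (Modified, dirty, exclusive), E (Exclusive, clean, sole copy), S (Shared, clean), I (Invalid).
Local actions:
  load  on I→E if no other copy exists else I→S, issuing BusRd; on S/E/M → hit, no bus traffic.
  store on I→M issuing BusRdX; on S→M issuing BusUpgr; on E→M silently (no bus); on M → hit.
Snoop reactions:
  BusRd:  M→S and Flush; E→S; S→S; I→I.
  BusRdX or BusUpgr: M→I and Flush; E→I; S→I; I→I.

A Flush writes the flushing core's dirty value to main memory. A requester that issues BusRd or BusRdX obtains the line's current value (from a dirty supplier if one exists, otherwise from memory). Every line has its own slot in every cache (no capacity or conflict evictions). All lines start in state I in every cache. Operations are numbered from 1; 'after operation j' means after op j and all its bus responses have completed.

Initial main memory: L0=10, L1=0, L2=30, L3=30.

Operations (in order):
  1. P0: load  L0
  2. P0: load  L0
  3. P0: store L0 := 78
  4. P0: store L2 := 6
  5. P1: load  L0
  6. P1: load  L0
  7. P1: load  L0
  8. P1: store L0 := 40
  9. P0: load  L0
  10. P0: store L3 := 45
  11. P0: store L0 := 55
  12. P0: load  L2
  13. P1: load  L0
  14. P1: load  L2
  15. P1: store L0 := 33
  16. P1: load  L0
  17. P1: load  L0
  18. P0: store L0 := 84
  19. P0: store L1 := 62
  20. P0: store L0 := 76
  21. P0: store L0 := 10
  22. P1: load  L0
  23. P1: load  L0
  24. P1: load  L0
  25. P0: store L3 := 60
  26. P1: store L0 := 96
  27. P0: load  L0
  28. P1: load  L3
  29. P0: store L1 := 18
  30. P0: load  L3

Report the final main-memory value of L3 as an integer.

step 1: P0: load  L0  ⟶  EI  (L0)  txn=BusRd  M[L0]=10
step 2: P0: load  L0  ⟶  EI  (L0)  txn=∅  M[L0]=10
step 3: P0: store L0 := 78  ⟶  MI  (L0)  txn=∅  M[L0]=10
step 4: P0: store L2 := 6  ⟶  MI  (L2)  txn=BusRdX  M[L2]=30
step 5: P1: load  L0  ⟶  SS  (L0)  txn=BusRd+Flush  M[L0]=78
step 6: P1: load  L0  ⟶  SS  (L0)  txn=∅  M[L0]=78
step 7: P1: load  L0  ⟶  SS  (L0)  txn=∅  M[L0]=78
step 8: P1: store L0 := 40  ⟶  IM  (L0)  txn=BusUpgr  M[L0]=78
step 9: P0: load  L0  ⟶  SS  (L0)  txn=BusRd+Flush  M[L0]=40
step 10: P0: store L3 := 45  ⟶  MI  (L3)  txn=BusRdX  M[L3]=30
step 11: P0: store L0 := 55  ⟶  MI  (L0)  txn=BusUpgr  M[L0]=40
step 12: P0: load  L2  ⟶  MI  (L2)  txn=∅  M[L2]=30
step 13: P1: load  L0  ⟶  SS  (L0)  txn=BusRd+Flush  M[L0]=55
step 14: P1: load  L2  ⟶  SS  (L2)  txn=BusRd+Flush  M[L2]=6
step 15: P1: store L0 := 33  ⟶  IM  (L0)  txn=BusUpgr  M[L0]=55
step 16: P1: load  L0  ⟶  IM  (L0)  txn=∅  M[L0]=55
step 17: P1: load  L0  ⟶  IM  (L0)  txn=∅  M[L0]=55
step 18: P0: store L0 := 84  ⟶  MI  (L0)  txn=BusRdX+Flush  M[L0]=33
step 19: P0: store L1 := 62  ⟶  MI  (L1)  txn=BusRdX  M[L1]=0
step 20: P0: store L0 := 76  ⟶  MI  (L0)  txn=∅  M[L0]=33
step 21: P0: store L0 := 10  ⟶  MI  (L0)  txn=∅  M[L0]=33
step 22: P1: load  L0  ⟶  SS  (L0)  txn=BusRd+Flush  M[L0]=10
step 23: P1: load  L0  ⟶  SS  (L0)  txn=∅  M[L0]=10
step 24: P1: load  L0  ⟶  SS  (L0)  txn=∅  M[L0]=10
step 25: P0: store L3 := 60  ⟶  MI  (L3)  txn=∅  M[L3]=30
step 26: P1: store L0 := 96  ⟶  IM  (L0)  txn=BusUpgr  M[L0]=10
step 27: P0: load  L0  ⟶  SS  (L0)  txn=BusRd+Flush  M[L0]=96
step 28: P1: load  L3  ⟶  SS  (L3)  txn=BusRd+Flush  M[L3]=60
step 29: P0: store L1 := 18  ⟶  MI  (L1)  txn=∅  M[L1]=0
step 30: P0: load  L3  ⟶  SS  (L3)  txn=∅  M[L3]=60

memory[L3] = 60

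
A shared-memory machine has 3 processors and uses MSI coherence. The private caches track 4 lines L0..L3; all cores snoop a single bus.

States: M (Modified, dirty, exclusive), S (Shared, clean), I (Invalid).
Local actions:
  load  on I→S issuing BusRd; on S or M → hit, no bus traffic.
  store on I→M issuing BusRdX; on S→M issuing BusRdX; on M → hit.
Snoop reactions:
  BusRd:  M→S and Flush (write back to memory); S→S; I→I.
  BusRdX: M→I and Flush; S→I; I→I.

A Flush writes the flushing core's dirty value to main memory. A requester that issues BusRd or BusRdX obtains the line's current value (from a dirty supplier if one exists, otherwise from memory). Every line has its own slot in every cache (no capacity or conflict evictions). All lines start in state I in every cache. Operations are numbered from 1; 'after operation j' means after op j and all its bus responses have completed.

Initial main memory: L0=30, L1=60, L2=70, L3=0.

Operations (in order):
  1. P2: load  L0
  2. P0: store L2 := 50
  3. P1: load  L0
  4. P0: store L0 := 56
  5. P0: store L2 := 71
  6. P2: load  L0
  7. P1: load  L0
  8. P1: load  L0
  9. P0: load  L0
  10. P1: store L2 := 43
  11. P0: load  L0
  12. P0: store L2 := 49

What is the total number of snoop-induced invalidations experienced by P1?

invalidations = 2

[1] P2: load  L0 | P0:I, P1:I, P2:S(30) | bus: BusRd
[2] P0: store L2 := 50 | P0:M(50), P1:I, P2:I | bus: BusRdX
[3] P1: load  L0 | P0:I, P1:S(30), P2:S(30) | bus: BusRd
[4] P0: store L0 := 56 | P0:M(56), P1:I, P2:I | bus: BusRdX
[5] P0: store L2 := 71 | P0:M(71), P1:I, P2:I | bus: none
[6] P2: load  L0 | P0:S(56), P1:I, P2:S(56) | bus: BusRd,Flush
[7] P1: load  L0 | P0:S(56), P1:S(56), P2:S(56) | bus: BusRd
[8] P1: load  L0 | P0:S(56), P1:S(56), P2:S(56) | bus: none
[9] P0: load  L0 | P0:S(56), P1:S(56), P2:S(56) | bus: none
[10] P1: store L2 := 43 | P0:I, P1:M(43), P2:I | bus: BusRdX,Flush
[11] P0: load  L0 | P0:S(56), P1:S(56), P2:S(56) | bus: none
[12] P0: store L2 := 49 | P0:M(49), P1:I, P2:I | bus: BusRdX,Flush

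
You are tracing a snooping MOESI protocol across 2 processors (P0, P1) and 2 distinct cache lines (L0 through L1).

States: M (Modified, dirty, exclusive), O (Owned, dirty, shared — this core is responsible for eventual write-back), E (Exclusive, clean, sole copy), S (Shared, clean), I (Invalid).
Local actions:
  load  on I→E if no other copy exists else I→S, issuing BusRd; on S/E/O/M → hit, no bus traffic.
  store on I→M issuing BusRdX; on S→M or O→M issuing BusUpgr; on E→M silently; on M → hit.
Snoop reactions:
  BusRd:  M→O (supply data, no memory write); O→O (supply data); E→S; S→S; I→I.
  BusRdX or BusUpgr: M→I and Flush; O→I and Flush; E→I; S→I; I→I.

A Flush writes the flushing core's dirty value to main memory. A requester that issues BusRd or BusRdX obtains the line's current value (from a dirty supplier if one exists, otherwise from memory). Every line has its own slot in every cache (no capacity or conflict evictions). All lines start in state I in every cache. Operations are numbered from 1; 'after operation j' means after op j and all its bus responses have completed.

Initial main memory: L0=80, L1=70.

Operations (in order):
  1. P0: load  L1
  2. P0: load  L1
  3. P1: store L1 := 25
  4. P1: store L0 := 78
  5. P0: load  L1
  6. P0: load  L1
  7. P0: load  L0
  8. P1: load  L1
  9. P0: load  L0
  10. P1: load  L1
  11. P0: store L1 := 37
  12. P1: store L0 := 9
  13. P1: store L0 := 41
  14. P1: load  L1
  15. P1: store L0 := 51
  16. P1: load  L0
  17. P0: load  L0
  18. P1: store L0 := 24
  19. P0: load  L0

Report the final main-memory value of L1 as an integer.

step 1: P0: load  L1  ⟶  EI  (L1)  txn=BusRd  M[L1]=70
step 2: P0: load  L1  ⟶  EI  (L1)  txn=∅  M[L1]=70
step 3: P1: store L1 := 25  ⟶  IM  (L1)  txn=BusRdX  M[L1]=70
step 4: P1: store L0 := 78  ⟶  IM  (L0)  txn=BusRdX  M[L0]=80
step 5: P0: load  L1  ⟶  SO  (L1)  txn=BusRd  M[L1]=70
step 6: P0: load  L1  ⟶  SO  (L1)  txn=∅  M[L1]=70
step 7: P0: load  L0  ⟶  SO  (L0)  txn=BusRd  M[L0]=80
step 8: P1: load  L1  ⟶  SO  (L1)  txn=∅  M[L1]=70
step 9: P0: load  L0  ⟶  SO  (L0)  txn=∅  M[L0]=80
step 10: P1: load  L1  ⟶  SO  (L1)  txn=∅  M[L1]=70
step 11: P0: store L1 := 37  ⟶  MI  (L1)  txn=BusUpgr+Flush  M[L1]=25
step 12: P1: store L0 := 9  ⟶  IM  (L0)  txn=BusUpgr  M[L0]=80
step 13: P1: store L0 := 41  ⟶  IM  (L0)  txn=∅  M[L0]=80
step 14: P1: load  L1  ⟶  OS  (L1)  txn=BusRd  M[L1]=25
step 15: P1: store L0 := 51  ⟶  IM  (L0)  txn=∅  M[L0]=80
step 16: P1: load  L0  ⟶  IM  (L0)  txn=∅  M[L0]=80
step 17: P0: load  L0  ⟶  SO  (L0)  txn=BusRd  M[L0]=80
step 18: P1: store L0 := 24  ⟶  IM  (L0)  txn=BusUpgr  M[L0]=80
step 19: P0: load  L0  ⟶  SO  (L0)  txn=BusRd  M[L0]=80

memory[L1] = 25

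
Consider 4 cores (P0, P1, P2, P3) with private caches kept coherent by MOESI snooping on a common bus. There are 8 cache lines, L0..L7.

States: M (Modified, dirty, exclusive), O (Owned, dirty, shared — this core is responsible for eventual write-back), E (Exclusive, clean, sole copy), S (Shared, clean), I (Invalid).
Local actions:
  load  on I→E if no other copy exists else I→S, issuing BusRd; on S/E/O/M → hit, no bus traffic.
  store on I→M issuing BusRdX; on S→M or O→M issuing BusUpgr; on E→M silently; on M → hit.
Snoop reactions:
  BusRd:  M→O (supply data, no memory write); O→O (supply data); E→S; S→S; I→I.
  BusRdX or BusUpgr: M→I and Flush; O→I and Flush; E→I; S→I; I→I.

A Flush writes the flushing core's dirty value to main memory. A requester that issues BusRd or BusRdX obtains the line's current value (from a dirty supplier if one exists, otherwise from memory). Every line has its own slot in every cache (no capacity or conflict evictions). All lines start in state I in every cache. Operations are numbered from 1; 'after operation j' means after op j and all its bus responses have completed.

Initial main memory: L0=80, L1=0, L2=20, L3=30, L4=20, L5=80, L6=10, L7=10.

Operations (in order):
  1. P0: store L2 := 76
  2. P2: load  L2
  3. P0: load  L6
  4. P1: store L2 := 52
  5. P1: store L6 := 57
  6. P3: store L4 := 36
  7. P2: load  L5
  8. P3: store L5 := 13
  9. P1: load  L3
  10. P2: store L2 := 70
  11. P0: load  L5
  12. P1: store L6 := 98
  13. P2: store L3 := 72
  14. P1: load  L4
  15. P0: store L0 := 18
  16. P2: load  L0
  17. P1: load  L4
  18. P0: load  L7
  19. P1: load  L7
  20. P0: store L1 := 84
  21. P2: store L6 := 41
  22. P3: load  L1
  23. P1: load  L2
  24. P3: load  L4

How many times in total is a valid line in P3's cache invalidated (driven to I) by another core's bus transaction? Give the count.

invalidations = 0

  op1 P0: store L2 := 76 → M/I/I/I on L2; bus BusRdX; mem=20
  op2 P2: load  L2 → O/I/S/I on L2; bus BusRd; mem=20
  op3 P0: load  L6 → E/I/I/I on L6; bus BusRd; mem=10
  op4 P1: store L2 := 52 → I/M/I/I on L2; bus BusRdX Flush; mem=76
  op5 P1: store L6 := 57 → I/M/I/I on L6; bus BusRdX; mem=10
  op6 P3: store L4 := 36 → I/I/I/M on L4; bus BusRdX; mem=20
  op7 P2: load  L5 → I/I/E/I on L5; bus BusRd; mem=80
  op8 P3: store L5 := 13 → I/I/I/M on L5; bus BusRdX; mem=80
  op9 P1: load  L3 → I/E/I/I on L3; bus BusRd; mem=30
  op10 P2: store L2 := 70 → I/I/M/I on L2; bus BusRdX Flush; mem=52
  op11 P0: load  L5 → S/I/I/O on L5; bus BusRd; mem=80
  op12 P1: store L6 := 98 → I/M/I/I on L6; bus (none); mem=10
  op13 P2: store L3 := 72 → I/I/M/I on L3; bus BusRdX; mem=30
  op14 P1: load  L4 → I/S/I/O on L4; bus BusRd; mem=20
  op15 P0: store L0 := 18 → M/I/I/I on L0; bus BusRdX; mem=80
  op16 P2: load  L0 → O/I/S/I on L0; bus BusRd; mem=80
  op17 P1: load  L4 → I/S/I/O on L4; bus (none); mem=20
  op18 P0: load  L7 → E/I/I/I on L7; bus BusRd; mem=10
  op19 P1: load  L7 → S/S/I/I on L7; bus BusRd; mem=10
  op20 P0: store L1 := 84 → M/I/I/I on L1; bus BusRdX; mem=0
  op21 P2: store L6 := 41 → I/I/M/I on L6; bus BusRdX Flush; mem=98
  op22 P3: load  L1 → O/I/I/S on L1; bus BusRd; mem=0
  op23 P1: load  L2 → I/S/O/I on L2; bus BusRd; mem=52
  op24 P3: load  L4 → I/S/I/O on L4; bus (none); mem=20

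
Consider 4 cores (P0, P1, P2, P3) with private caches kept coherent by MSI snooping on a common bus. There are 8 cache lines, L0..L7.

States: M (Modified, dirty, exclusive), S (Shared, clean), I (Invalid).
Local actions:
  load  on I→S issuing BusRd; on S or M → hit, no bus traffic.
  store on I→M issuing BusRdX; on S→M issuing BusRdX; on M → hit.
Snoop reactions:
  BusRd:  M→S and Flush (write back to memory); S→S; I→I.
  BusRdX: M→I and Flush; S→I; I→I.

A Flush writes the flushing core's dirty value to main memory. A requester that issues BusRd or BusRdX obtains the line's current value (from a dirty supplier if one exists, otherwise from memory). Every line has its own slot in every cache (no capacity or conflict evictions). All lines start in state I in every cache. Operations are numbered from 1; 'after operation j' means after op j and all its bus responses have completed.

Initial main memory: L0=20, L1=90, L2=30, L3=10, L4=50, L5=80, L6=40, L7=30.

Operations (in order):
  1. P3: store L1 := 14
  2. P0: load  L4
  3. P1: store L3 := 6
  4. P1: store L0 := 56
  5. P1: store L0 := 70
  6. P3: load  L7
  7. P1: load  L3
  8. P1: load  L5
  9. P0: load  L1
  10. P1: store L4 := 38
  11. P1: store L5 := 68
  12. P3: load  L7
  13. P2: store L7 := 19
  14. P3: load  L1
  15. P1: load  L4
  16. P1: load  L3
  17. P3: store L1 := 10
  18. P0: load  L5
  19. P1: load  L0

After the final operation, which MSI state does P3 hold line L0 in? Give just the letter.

step 1: P3: store L1 := 14  ⟶  IIIM  (L1)  txn=BusRdX  M[L1]=90
step 2: P0: load  L4  ⟶  SIII  (L4)  txn=BusRd  M[L4]=50
step 3: P1: store L3 := 6  ⟶  IMII  (L3)  txn=BusRdX  M[L3]=10
step 4: P1: store L0 := 56  ⟶  IMII  (L0)  txn=BusRdX  M[L0]=20
step 5: P1: store L0 := 70  ⟶  IMII  (L0)  txn=∅  M[L0]=20
step 6: P3: load  L7  ⟶  IIIS  (L7)  txn=BusRd  M[L7]=30
step 7: P1: load  L3  ⟶  IMII  (L3)  txn=∅  M[L3]=10
step 8: P1: load  L5  ⟶  ISII  (L5)  txn=BusRd  M[L5]=80
step 9: P0: load  L1  ⟶  SIIS  (L1)  txn=BusRd+Flush  M[L1]=14
step 10: P1: store L4 := 38  ⟶  IMII  (L4)  txn=BusRdX  M[L4]=50
step 11: P1: store L5 := 68  ⟶  IMII  (L5)  txn=BusRdX  M[L5]=80
step 12: P3: load  L7  ⟶  IIIS  (L7)  txn=∅  M[L7]=30
step 13: P2: store L7 := 19  ⟶  IIMI  (L7)  txn=BusRdX  M[L7]=30
step 14: P3: load  L1  ⟶  SIIS  (L1)  txn=∅  M[L1]=14
step 15: P1: load  L4  ⟶  IMII  (L4)  txn=∅  M[L4]=50
step 16: P1: load  L3  ⟶  IMII  (L3)  txn=∅  M[L3]=10
step 17: P3: store L1 := 10  ⟶  IIIM  (L1)  txn=BusRdX  M[L1]=14
step 18: P0: load  L5  ⟶  SSII  (L5)  txn=BusRd+Flush  M[L5]=68
step 19: P1: load  L0  ⟶  IMII  (L0)  txn=∅  M[L0]=20

state = I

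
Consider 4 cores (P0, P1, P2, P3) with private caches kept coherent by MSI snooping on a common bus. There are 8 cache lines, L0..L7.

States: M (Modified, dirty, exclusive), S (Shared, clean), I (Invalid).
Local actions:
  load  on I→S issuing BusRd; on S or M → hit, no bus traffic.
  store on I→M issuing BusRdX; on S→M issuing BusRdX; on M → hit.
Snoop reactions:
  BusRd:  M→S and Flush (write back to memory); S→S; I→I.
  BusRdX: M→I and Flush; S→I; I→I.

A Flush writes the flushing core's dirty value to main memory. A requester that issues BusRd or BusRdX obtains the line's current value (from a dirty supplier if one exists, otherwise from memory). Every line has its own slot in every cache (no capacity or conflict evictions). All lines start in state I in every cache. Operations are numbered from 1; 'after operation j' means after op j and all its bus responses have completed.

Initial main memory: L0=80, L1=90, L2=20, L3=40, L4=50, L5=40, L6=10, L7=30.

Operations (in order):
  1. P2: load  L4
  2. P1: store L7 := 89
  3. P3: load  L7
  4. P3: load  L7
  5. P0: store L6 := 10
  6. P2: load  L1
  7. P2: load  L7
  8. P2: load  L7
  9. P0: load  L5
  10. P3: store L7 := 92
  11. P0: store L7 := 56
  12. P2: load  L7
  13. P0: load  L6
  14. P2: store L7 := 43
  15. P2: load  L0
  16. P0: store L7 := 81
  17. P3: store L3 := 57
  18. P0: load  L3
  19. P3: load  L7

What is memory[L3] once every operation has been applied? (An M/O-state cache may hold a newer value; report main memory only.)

memory[L3] = 57

step 1: P2: load  L4  ⟶  IISI  (L4)  txn=BusRd  M[L4]=50
step 2: P1: store L7 := 89  ⟶  IMII  (L7)  txn=BusRdX  M[L7]=30
step 3: P3: load  L7  ⟶  ISIS  (L7)  txn=BusRd+Flush  M[L7]=89
step 4: P3: load  L7  ⟶  ISIS  (L7)  txn=∅  M[L7]=89
step 5: P0: store L6 := 10  ⟶  MIII  (L6)  txn=BusRdX  M[L6]=10
step 6: P2: load  L1  ⟶  IISI  (L1)  txn=BusRd  M[L1]=90
step 7: P2: load  L7  ⟶  ISSS  (L7)  txn=BusRd  M[L7]=89
step 8: P2: load  L7  ⟶  ISSS  (L7)  txn=∅  M[L7]=89
step 9: P0: load  L5  ⟶  SIII  (L5)  txn=BusRd  M[L5]=40
step 10: P3: store L7 := 92  ⟶  IIIM  (L7)  txn=BusRdX  M[L7]=89
step 11: P0: store L7 := 56  ⟶  MIII  (L7)  txn=BusRdX+Flush  M[L7]=92
step 12: P2: load  L7  ⟶  SISI  (L7)  txn=BusRd+Flush  M[L7]=56
step 13: P0: load  L6  ⟶  MIII  (L6)  txn=∅  M[L6]=10
step 14: P2: store L7 := 43  ⟶  IIMI  (L7)  txn=BusRdX  M[L7]=56
step 15: P2: load  L0  ⟶  IISI  (L0)  txn=BusRd  M[L0]=80
step 16: P0: store L7 := 81  ⟶  MIII  (L7)  txn=BusRdX+Flush  M[L7]=43
step 17: P3: store L3 := 57  ⟶  IIIM  (L3)  txn=BusRdX  M[L3]=40
step 18: P0: load  L3  ⟶  SIIS  (L3)  txn=BusRd+Flush  M[L3]=57
step 19: P3: load  L7  ⟶  SIIS  (L7)  txn=BusRd+Flush  M[L7]=81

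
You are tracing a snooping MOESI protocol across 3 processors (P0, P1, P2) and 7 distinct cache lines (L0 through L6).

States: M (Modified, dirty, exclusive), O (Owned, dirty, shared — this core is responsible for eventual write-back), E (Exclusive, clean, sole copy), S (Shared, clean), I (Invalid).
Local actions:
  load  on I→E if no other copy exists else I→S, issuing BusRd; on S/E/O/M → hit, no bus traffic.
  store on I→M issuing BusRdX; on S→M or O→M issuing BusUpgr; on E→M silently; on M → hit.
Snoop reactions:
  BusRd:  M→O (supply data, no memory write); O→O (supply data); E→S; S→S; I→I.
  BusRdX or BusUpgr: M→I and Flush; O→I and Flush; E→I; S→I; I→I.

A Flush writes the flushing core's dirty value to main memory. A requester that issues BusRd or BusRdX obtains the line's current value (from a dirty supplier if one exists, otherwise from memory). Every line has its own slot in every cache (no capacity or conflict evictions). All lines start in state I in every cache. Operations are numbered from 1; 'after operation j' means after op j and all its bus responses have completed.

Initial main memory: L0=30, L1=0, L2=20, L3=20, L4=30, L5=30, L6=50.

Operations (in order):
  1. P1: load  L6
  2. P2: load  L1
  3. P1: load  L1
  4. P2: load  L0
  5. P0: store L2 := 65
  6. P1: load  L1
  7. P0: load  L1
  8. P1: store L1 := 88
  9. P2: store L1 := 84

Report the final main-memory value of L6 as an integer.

step 1: P1: load  L6  ⟶  IEI  (L6)  txn=BusRd  M[L6]=50
step 2: P2: load  L1  ⟶  IIE  (L1)  txn=BusRd  M[L1]=0
step 3: P1: load  L1  ⟶  ISS  (L1)  txn=BusRd  M[L1]=0
step 4: P2: load  L0  ⟶  IIE  (L0)  txn=BusRd  M[L0]=30
step 5: P0: store L2 := 65  ⟶  MII  (L2)  txn=BusRdX  M[L2]=20
step 6: P1: load  L1  ⟶  ISS  (L1)  txn=∅  M[L1]=0
step 7: P0: load  L1  ⟶  SSS  (L1)  txn=BusRd  M[L1]=0
step 8: P1: store L1 := 88  ⟶  IMI  (L1)  txn=BusUpgr  M[L1]=0
step 9: P2: store L1 := 84  ⟶  IIM  (L1)  txn=BusRdX+Flush  M[L1]=88

memory[L6] = 50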